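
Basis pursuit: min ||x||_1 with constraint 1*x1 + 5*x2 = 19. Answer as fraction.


Axis intercepts:
  x1 = 19, x2 = 0: L1 = 19
  x1 = 0, x2 = 19/5: L1 = 19/5
x* = (0, 19/5)
||x*||_1 = 19/5.

19/5


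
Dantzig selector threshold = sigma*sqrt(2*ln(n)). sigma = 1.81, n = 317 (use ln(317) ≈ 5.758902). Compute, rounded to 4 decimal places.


ln(317) ≈ 5.758902.
2*ln(n) ≈ 11.517804.
sqrt(2*ln(n)) ≈ sqrt(11.517804) ≈ 3.393789.
threshold ≈ 1.81*3.393789 = 6.14275809 ≈ 6.1428.

6.1428


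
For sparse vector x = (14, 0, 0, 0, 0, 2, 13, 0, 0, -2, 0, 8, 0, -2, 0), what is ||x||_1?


Non-zero entries: [(0, 14), (5, 2), (6, 13), (9, -2), (11, 8), (13, -2)]
Absolute values: [14, 2, 13, 2, 8, 2]
||x||_1 = sum = 41.

41


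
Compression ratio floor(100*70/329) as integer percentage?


100*m/n = 100*70/329 ≈ 21.2766.
floor = 21.

21


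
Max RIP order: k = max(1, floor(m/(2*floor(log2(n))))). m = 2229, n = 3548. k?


floor(log2(3548)) = 11.
2*11 = 22.
m/(2*floor(log2(n))) = 2229/22 ≈ 101.3182.
floor = 101.
k = max(1, 101) = 101.

101


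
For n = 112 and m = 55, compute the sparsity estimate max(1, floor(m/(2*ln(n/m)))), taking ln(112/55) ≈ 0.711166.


n/m = 112/55.
ln(n/m) ≈ 0.711166.
2*ln(n/m) ≈ 1.422332.
m/(2*ln(n/m)) ≈ 55/1.422332 ≈ 38.6689.
floor = 38.
k_max = max(1, 38) = 38.

38


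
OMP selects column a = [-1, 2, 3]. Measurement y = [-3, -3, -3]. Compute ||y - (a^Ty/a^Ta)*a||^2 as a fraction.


a^T a = 14.
a^T y = -12.
coeff = -12/14 = -6/7.
||r||^2 = 117/7.

117/7


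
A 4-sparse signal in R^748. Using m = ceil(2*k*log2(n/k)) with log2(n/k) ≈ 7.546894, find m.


log2(n/k) = log2(748/4) ≈ 7.546894.
2*k*log2(n/k) ≈ 2*4*7.546894 = 60.375152.
m = ceil(60.375152) = 61.

61


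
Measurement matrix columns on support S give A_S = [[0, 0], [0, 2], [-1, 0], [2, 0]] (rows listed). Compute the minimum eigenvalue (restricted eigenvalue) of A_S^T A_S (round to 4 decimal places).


A_S^T A_S = [[5, 0], [0, 4]].
trace = 9.
det = 20.
disc = trace^2 - 4*det = 81 - 4*20 = 1.
sqrt(1) = 1.
lam_min = (9 - 1)/2 = 4 = 4.0000.

4.0000


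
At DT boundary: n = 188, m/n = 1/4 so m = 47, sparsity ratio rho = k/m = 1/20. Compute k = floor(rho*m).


m = 1/4*188 = 47.
rho = 1/20.
rho*m = 1/20*47 = 2.35.
k = floor(2.35) = 2.

2


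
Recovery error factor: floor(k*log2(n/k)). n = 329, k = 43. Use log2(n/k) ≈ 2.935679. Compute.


log2(n/k) = log2(329/43) ≈ 2.935679.
k*log2(n/k) ≈ 43*2.935679 = 126.234197.
floor(126.234197) = 126.

126


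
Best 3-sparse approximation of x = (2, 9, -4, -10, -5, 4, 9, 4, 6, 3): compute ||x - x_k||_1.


Sorted |x_i| descending: [10, 9, 9, 6, 5, 4, 4, 4, 3, 2]
Keep top 3: [10, 9, 9]
Tail entries: [6, 5, 4, 4, 4, 3, 2]
L1 error = sum of tail = 28.

28


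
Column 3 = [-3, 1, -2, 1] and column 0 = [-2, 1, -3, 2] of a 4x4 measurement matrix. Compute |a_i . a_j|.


Inner product: -3*-2 + 1*1 + -2*-3 + 1*2
Products: [6, 1, 6, 2]
Sum = 15.
|dot| = 15.

15


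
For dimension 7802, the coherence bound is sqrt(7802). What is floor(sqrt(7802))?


88^2 = 7744 <= 7802 < 7921 = 89^2, so 88 <= sqrt(7802) < 89.
floor(sqrt(7802)) = 88.

88


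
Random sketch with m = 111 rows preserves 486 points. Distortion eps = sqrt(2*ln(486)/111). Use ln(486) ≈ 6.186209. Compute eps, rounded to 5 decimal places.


ln(486) ≈ 6.186209.
2*ln(N)/m ≈ 2*6.186209/111 ≈ 0.11146323.
eps = sqrt(0.11146323) ≈ 0.3338611 ≈ 0.33386.

0.33386


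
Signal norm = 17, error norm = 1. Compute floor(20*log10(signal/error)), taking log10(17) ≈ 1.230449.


||x||/||e|| = 17/1 = 17.
log10(17) ≈ 1.230449.
20*log10(||x||/||e||) ≈ 20*1.230449 = 24.60898.
floor(24.60898) = 24.

24


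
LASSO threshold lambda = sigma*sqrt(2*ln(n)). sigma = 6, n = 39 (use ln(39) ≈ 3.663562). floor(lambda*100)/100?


ln(39) ≈ 3.663562.
2*ln(n) ≈ 7.327124.
sqrt(2*ln(n)) ≈ sqrt(7.327124) ≈ 2.706866.
lambda ≈ 6*2.706866 = 16.241196.
floor(lambda*100)/100 = 16.24.

16.24


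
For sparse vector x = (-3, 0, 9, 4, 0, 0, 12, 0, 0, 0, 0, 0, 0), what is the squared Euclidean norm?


Non-zero entries: [(0, -3), (2, 9), (3, 4), (6, 12)]
Squares: [9, 81, 16, 144]
||x||_2^2 = sum = 250.

250


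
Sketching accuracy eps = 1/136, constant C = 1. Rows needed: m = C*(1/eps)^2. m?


1/eps = 136.
(1/eps)^2 = 18496.
m = 1*18496 = 18496.

18496


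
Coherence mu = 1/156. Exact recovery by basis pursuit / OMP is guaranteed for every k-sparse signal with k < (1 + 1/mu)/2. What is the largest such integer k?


1/mu = 156.
1 + 1/mu = 157.
(1 + 1/mu)/2 = 78.5 is not an integer, so k_max = floor(78.5) = 78.

78


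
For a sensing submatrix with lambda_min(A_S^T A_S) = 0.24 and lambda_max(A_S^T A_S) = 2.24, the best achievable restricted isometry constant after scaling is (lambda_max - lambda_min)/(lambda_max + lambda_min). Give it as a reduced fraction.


lambda_max - lambda_min = 2.24 - 0.24 = 2.00.
lambda_max + lambda_min = 2.24 + 0.24 = 2.48.
delta = 2.00/2.48 = 200/248 = 25/31.

25/31


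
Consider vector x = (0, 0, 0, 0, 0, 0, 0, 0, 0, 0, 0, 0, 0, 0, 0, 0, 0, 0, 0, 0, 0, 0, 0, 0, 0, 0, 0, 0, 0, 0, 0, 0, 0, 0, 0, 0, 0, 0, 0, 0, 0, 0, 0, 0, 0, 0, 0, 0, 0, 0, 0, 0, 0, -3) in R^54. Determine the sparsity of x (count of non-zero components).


Non-zero positions: [53].
Sparsity = 1.

1


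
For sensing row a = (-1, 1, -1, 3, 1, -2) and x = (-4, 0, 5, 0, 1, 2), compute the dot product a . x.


Non-zero terms: ['-1*-4', '-1*5', '1*1', '-2*2']
Products: [4, -5, 1, -4]
y = sum = -4.

-4


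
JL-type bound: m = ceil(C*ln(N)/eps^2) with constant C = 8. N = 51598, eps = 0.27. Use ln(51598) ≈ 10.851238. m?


ln(51598) ≈ 10.851238.
eps^2 = 0.27^2 = 0.0729.
C*ln(N)/eps^2 ≈ 8*10.851238/0.0729 ≈ 1190.808.
m = ceil(1190.808) = 1191.

1191


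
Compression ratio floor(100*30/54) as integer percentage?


100*m/n = 100*30/54 ≈ 55.5556.
floor = 55.

55


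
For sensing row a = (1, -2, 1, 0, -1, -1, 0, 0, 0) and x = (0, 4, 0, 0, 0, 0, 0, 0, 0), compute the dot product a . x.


Non-zero terms: ['-2*4']
Products: [-8]
y = sum = -8.

-8


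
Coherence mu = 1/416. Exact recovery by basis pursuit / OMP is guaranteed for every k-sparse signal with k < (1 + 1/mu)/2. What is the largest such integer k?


1/mu = 416.
1 + 1/mu = 417.
(1 + 1/mu)/2 = 208.5 is not an integer, so k_max = floor(208.5) = 208.

208


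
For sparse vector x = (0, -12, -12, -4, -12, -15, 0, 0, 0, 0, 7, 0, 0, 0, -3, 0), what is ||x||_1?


Non-zero entries: [(1, -12), (2, -12), (3, -4), (4, -12), (5, -15), (10, 7), (14, -3)]
Absolute values: [12, 12, 4, 12, 15, 7, 3]
||x||_1 = sum = 65.

65


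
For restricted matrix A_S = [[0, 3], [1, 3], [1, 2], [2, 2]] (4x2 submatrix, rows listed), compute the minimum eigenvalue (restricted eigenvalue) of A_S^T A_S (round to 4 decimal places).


A_S^T A_S = [[6, 9], [9, 26]].
trace = 32.
det = 75.
disc = trace^2 - 4*det = 1024 - 4*75 = 724.
sqrt(724) ≈ 26.907248.
lam_min = (32 - sqrt(724))/2 ≈ (32 - 26.907248)/2 = 2.546376 ≈ 2.5464.

2.5464


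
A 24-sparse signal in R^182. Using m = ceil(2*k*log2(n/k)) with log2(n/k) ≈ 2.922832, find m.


log2(n/k) = log2(182/24) ≈ 2.922832.
2*k*log2(n/k) ≈ 2*24*2.922832 = 140.295936.
m = ceil(140.295936) = 141.

141


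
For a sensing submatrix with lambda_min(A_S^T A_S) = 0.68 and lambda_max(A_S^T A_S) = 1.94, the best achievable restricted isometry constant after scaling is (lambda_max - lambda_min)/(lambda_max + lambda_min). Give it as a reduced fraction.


lambda_max - lambda_min = 1.94 - 0.68 = 1.26.
lambda_max + lambda_min = 1.94 + 0.68 = 2.62.
delta = 1.26/2.62 = 126/262 = 63/131.

63/131


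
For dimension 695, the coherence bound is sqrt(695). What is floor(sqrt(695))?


26^2 = 676 <= 695 < 729 = 27^2, so 26 <= sqrt(695) < 27.
floor(sqrt(695)) = 26.

26


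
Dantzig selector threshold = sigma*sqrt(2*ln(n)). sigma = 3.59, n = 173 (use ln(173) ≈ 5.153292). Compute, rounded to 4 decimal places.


ln(173) ≈ 5.153292.
2*ln(n) ≈ 10.306584.
sqrt(2*ln(n)) ≈ sqrt(10.306584) ≈ 3.210387.
threshold ≈ 3.59*3.210387 = 11.52528933 ≈ 11.5253.

11.5253


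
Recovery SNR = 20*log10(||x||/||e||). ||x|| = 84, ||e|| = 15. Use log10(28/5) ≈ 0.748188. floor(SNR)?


||x||/||e|| = 84/15 = 28/5.
log10(28/5) ≈ 0.748188.
20*log10(||x||/||e||) ≈ 20*0.748188 = 14.96376.
floor(14.96376) = 14.

14


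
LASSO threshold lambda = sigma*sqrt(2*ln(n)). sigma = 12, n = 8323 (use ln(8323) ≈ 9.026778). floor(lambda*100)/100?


ln(8323) ≈ 9.026778.
2*ln(n) ≈ 18.053556.
sqrt(2*ln(n)) ≈ sqrt(18.053556) ≈ 4.248948.
lambda ≈ 12*4.248948 = 50.987376.
floor(lambda*100)/100 = 50.98.

50.98


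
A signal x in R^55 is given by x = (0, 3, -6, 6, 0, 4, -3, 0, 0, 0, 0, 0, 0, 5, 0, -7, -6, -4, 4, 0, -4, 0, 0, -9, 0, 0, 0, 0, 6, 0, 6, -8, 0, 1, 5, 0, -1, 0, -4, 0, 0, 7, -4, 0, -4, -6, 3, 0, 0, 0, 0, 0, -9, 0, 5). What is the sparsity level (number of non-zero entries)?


Non-zero positions: [1, 2, 3, 5, 6, 13, 15, 16, 17, 18, 20, 23, 28, 30, 31, 33, 34, 36, 38, 41, 42, 44, 45, 46, 52, 54].
Sparsity = 26.

26


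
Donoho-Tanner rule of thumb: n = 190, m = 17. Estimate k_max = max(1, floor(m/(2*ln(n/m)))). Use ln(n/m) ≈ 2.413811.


n/m = 190/17.
ln(n/m) ≈ 2.413811.
2*ln(n/m) ≈ 4.827622.
m/(2*ln(n/m)) ≈ 17/4.827622 ≈ 3.5214.
floor = 3.
k_max = max(1, 3) = 3.

3


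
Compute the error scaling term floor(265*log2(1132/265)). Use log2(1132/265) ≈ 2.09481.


log2(n/k) = log2(1132/265) ≈ 2.09481.
k*log2(n/k) ≈ 265*2.09481 = 555.12465.
floor(555.12465) = 555.

555


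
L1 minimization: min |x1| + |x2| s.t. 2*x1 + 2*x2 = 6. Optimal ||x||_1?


Axis intercepts:
  x1 = 3, x2 = 0: L1 = 3
  x1 = 0, x2 = 3: L1 = 3
x* = (3, 0)
||x*||_1 = 3.

3


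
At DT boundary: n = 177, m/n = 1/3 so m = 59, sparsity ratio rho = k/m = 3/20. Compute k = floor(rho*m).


m = 1/3*177 = 59.
rho = 3/20.
rho*m = 3/20*59 = 8.85.
k = floor(8.85) = 8.

8


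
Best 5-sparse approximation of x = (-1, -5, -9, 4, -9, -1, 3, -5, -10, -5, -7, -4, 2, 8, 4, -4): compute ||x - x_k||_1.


Sorted |x_i| descending: [10, 9, 9, 8, 7, 5, 5, 5, 4, 4, 4, 4, 3, 2, 1, 1]
Keep top 5: [10, 9, 9, 8, 7]
Tail entries: [5, 5, 5, 4, 4, 4, 4, 3, 2, 1, 1]
L1 error = sum of tail = 38.

38


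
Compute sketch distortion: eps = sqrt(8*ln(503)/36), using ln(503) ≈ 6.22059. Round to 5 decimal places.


ln(503) ≈ 6.22059.
8*ln(N)/m ≈ 8*6.22059/36 ≈ 1.38235333.
eps = sqrt(1.38235333) ≈ 1.1757352 ≈ 1.17574.

1.17574


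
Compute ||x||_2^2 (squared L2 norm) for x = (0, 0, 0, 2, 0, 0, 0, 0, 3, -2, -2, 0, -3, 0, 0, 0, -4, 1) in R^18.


Non-zero entries: [(3, 2), (8, 3), (9, -2), (10, -2), (12, -3), (16, -4), (17, 1)]
Squares: [4, 9, 4, 4, 9, 16, 1]
||x||_2^2 = sum = 47.

47


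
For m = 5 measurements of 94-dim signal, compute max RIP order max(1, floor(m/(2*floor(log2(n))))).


floor(log2(94)) = 6.
2*6 = 12.
m/(2*floor(log2(n))) = 5/12 ≈ 0.4167.
floor = 0.
k = max(1, 0) = 1.

1


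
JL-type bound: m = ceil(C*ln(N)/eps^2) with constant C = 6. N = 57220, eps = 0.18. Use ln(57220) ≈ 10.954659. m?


ln(57220) ≈ 10.954659.
eps^2 = 0.18^2 = 0.0324.
C*ln(N)/eps^2 ≈ 6*10.954659/0.0324 ≈ 2028.6406.
m = ceil(2028.6406) = 2029.

2029


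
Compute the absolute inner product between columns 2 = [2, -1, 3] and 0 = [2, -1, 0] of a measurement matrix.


Inner product: 2*2 + -1*-1 + 3*0
Products: [4, 1, 0]
Sum = 5.
|dot| = 5.

5


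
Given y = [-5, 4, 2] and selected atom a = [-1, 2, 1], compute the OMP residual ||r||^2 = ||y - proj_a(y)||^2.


a^T a = 6.
a^T y = 15.
coeff = 15/6 = 5/2.
||r||^2 = 15/2.

15/2


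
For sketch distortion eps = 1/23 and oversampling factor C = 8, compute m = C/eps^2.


1/eps = 23.
(1/eps)^2 = 529.
m = 8*529 = 4232.

4232


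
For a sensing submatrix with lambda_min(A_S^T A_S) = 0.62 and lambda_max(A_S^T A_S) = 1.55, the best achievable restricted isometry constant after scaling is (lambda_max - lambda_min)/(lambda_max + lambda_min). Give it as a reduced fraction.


lambda_max - lambda_min = 1.55 - 0.62 = 0.93.
lambda_max + lambda_min = 1.55 + 0.62 = 2.17.
delta = 0.93/2.17 = 93/217 = 3/7.

3/7


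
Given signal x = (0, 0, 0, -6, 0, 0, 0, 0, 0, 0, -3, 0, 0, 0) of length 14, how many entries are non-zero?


Non-zero positions: [3, 10].
Sparsity = 2.

2


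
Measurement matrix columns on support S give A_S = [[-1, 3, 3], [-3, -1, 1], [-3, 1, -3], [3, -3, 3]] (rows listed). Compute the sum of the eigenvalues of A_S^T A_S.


Sum of eigenvalues of A_S^T A_S = trace(A_S^T A_S) = sum of squared column norms of A_S.
A_S^T A_S diagonal: [28, 20, 28].
trace = 28 + 20 + 28 = 76.

76


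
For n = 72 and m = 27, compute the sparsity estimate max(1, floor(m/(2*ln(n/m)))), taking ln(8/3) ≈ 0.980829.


n/m = 72/27 = 8/3.
ln(n/m) ≈ 0.980829.
2*ln(n/m) ≈ 1.961658.
m/(2*ln(n/m)) ≈ 27/1.961658 ≈ 13.7639.
floor = 13.
k_max = max(1, 13) = 13.

13


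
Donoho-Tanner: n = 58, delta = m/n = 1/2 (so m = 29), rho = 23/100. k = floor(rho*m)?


m = 1/2*58 = 29.
rho = 23/100.
rho*m = 23/100*29 = 6.67.
k = floor(6.67) = 6.

6


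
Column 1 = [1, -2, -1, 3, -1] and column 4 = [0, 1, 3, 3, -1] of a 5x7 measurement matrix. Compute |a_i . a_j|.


Inner product: 1*0 + -2*1 + -1*3 + 3*3 + -1*-1
Products: [0, -2, -3, 9, 1]
Sum = 5.
|dot| = 5.

5


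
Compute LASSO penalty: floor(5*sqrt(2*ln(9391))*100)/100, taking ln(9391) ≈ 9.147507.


ln(9391) ≈ 9.147507.
2*ln(n) ≈ 18.295014.
sqrt(2*ln(n)) ≈ sqrt(18.295014) ≈ 4.277267.
lambda ≈ 5*4.277267 = 21.386335.
floor(lambda*100)/100 = 21.38.

21.38


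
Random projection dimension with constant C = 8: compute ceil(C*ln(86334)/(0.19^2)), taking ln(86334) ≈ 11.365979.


ln(86334) ≈ 11.365979.
eps^2 = 0.19^2 = 0.0361.
C*ln(N)/eps^2 ≈ 8*11.365979/0.0361 ≈ 2518.7765.
m = ceil(2518.7765) = 2519.

2519


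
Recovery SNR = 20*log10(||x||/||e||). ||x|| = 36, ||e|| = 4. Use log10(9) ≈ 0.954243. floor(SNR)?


||x||/||e|| = 36/4 = 9.
log10(9) ≈ 0.954243.
20*log10(||x||/||e||) ≈ 20*0.954243 = 19.08486.
floor(19.08486) = 19.

19


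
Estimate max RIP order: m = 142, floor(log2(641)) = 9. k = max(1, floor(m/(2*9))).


floor(log2(641)) = 9.
2*9 = 18.
m/(2*floor(log2(n))) = 142/18 ≈ 7.8889.
floor = 7.
k = max(1, 7) = 7.

7


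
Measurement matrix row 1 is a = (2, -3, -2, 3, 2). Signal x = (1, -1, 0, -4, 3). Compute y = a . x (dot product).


Non-zero terms: ['2*1', '-3*-1', '3*-4', '2*3']
Products: [2, 3, -12, 6]
y = sum = -1.

-1


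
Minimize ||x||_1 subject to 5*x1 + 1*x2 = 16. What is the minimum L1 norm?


Axis intercepts:
  x1 = 16/5, x2 = 0: L1 = 16/5
  x1 = 0, x2 = 16: L1 = 16
x* = (16/5, 0)
||x*||_1 = 16/5.

16/5


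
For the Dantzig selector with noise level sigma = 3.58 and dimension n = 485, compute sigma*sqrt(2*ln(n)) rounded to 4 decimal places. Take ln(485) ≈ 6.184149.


ln(485) ≈ 6.184149.
2*ln(n) ≈ 12.368298.
sqrt(2*ln(n)) ≈ sqrt(12.368298) ≈ 3.516859.
threshold ≈ 3.58*3.516859 = 12.59035522 ≈ 12.5904.

12.5904


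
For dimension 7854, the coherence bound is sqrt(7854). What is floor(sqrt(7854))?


88^2 = 7744 <= 7854 < 7921 = 89^2, so 88 <= sqrt(7854) < 89.
floor(sqrt(7854)) = 88.

88


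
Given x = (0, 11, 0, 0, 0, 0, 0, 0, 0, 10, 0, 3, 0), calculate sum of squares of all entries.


Non-zero entries: [(1, 11), (9, 10), (11, 3)]
Squares: [121, 100, 9]
||x||_2^2 = sum = 230.

230


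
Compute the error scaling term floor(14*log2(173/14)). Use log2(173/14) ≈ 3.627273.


log2(n/k) = log2(173/14) ≈ 3.627273.
k*log2(n/k) ≈ 14*3.627273 = 50.781822.
floor(50.781822) = 50.

50


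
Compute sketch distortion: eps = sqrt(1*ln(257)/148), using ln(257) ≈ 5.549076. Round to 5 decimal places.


ln(257) ≈ 5.549076.
1*ln(N)/m ≈ 1*5.549076/148 ≈ 0.03749376.
eps = sqrt(0.03749376) ≈ 0.1936331 ≈ 0.19363.

0.19363


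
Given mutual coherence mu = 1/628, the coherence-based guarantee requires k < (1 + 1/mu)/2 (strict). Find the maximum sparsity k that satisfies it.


1/mu = 628.
1 + 1/mu = 629.
(1 + 1/mu)/2 = 314.5 is not an integer, so k_max = floor(314.5) = 314.

314


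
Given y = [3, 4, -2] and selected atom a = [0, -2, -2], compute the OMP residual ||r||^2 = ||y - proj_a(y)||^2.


a^T a = 8.
a^T y = -4.
coeff = -4/8 = -1/2.
||r||^2 = 27.

27


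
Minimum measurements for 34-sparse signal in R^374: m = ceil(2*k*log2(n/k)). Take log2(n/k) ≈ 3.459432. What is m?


log2(n/k) = log2(374/34) ≈ 3.459432.
2*k*log2(n/k) ≈ 2*34*3.459432 = 235.241376.
m = ceil(235.241376) = 236.

236


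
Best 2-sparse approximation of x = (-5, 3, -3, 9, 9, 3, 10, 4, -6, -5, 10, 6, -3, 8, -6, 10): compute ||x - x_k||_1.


Sorted |x_i| descending: [10, 10, 10, 9, 9, 8, 6, 6, 6, 5, 5, 4, 3, 3, 3, 3]
Keep top 2: [10, 10]
Tail entries: [10, 9, 9, 8, 6, 6, 6, 5, 5, 4, 3, 3, 3, 3]
L1 error = sum of tail = 80.

80


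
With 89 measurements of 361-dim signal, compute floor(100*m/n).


100*m/n = 100*89/361 ≈ 24.6537.
floor = 24.

24


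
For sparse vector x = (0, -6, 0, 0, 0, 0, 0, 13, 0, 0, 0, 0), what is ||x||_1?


Non-zero entries: [(1, -6), (7, 13)]
Absolute values: [6, 13]
||x||_1 = sum = 19.

19


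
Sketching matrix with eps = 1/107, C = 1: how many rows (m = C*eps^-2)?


1/eps = 107.
(1/eps)^2 = 11449.
m = 1*11449 = 11449.

11449


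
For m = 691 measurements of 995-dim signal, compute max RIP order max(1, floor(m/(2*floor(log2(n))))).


floor(log2(995)) = 9.
2*9 = 18.
m/(2*floor(log2(n))) = 691/18 ≈ 38.3889.
floor = 38.
k = max(1, 38) = 38.

38


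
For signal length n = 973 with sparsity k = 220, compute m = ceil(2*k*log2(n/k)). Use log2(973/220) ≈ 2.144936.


log2(n/k) = log2(973/220) ≈ 2.144936.
2*k*log2(n/k) ≈ 2*220*2.144936 = 943.77184.
m = ceil(943.77184) = 944.

944


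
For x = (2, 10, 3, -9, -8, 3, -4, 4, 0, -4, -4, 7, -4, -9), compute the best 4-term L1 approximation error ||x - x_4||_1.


Sorted |x_i| descending: [10, 9, 9, 8, 7, 4, 4, 4, 4, 4, 3, 3, 2, 0]
Keep top 4: [10, 9, 9, 8]
Tail entries: [7, 4, 4, 4, 4, 4, 3, 3, 2, 0]
L1 error = sum of tail = 35.

35


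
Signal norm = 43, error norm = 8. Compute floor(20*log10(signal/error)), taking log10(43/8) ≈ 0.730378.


||x||/||e|| = 43/8.
log10(43/8) ≈ 0.730378.
20*log10(||x||/||e||) ≈ 20*0.730378 = 14.60756.
floor(14.60756) = 14.

14


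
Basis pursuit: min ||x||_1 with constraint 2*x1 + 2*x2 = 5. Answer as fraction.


Axis intercepts:
  x1 = 5/2, x2 = 0: L1 = 5/2
  x1 = 0, x2 = 5/2: L1 = 5/2
x* = (5/2, 0)
||x*||_1 = 5/2.

5/2


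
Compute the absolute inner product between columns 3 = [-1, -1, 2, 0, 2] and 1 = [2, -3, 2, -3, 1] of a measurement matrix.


Inner product: -1*2 + -1*-3 + 2*2 + 0*-3 + 2*1
Products: [-2, 3, 4, 0, 2]
Sum = 7.
|dot| = 7.

7


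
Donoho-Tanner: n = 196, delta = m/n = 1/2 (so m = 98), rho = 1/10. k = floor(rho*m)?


m = 1/2*196 = 98.
rho = 1/10.
rho*m = 1/10*98 = 9.8.
k = floor(9.8) = 9.

9


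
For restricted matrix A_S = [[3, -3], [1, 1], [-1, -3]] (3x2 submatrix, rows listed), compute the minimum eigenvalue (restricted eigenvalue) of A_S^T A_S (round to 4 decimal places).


A_S^T A_S = [[11, -5], [-5, 19]].
trace = 30.
det = 184.
disc = trace^2 - 4*det = 900 - 4*184 = 164.
sqrt(164) ≈ 12.806248.
lam_min = (30 - sqrt(164))/2 ≈ (30 - 12.806248)/2 = 8.596876 ≈ 8.5969.

8.5969


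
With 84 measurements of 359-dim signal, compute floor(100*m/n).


100*m/n = 100*84/359 ≈ 23.3983.
floor = 23.

23


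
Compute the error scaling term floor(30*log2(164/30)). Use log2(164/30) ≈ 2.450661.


log2(n/k) = log2(164/30) ≈ 2.450661.
k*log2(n/k) ≈ 30*2.450661 = 73.51983.
floor(73.51983) = 73.

73


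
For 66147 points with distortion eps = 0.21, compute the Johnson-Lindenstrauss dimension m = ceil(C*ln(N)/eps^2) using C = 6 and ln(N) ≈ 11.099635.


ln(66147) ≈ 11.099635.
eps^2 = 0.21^2 = 0.0441.
C*ln(N)/eps^2 ≈ 6*11.099635/0.0441 ≈ 1510.1544.
m = ceil(1510.1544) = 1511.

1511


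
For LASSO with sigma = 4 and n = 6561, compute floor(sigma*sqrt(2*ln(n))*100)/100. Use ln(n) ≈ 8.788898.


ln(6561) ≈ 8.788898.
2*ln(n) ≈ 17.577796.
sqrt(2*ln(n)) ≈ sqrt(17.577796) ≈ 4.192588.
lambda ≈ 4*4.192588 = 16.770352.
floor(lambda*100)/100 = 16.77.

16.77


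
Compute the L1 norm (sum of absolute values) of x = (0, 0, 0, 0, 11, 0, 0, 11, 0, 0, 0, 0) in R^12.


Non-zero entries: [(4, 11), (7, 11)]
Absolute values: [11, 11]
||x||_1 = sum = 22.

22


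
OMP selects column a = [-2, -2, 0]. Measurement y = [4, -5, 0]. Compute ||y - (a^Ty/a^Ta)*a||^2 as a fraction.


a^T a = 8.
a^T y = 2.
coeff = 2/8 = 1/4.
||r||^2 = 81/2.

81/2


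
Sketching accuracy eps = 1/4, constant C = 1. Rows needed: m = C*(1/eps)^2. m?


1/eps = 4.
(1/eps)^2 = 16.
m = 1*16 = 16.

16


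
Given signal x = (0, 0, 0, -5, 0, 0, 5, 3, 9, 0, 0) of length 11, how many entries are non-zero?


Non-zero positions: [3, 6, 7, 8].
Sparsity = 4.

4


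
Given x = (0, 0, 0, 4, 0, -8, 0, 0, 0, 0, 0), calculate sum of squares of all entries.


Non-zero entries: [(3, 4), (5, -8)]
Squares: [16, 64]
||x||_2^2 = sum = 80.

80


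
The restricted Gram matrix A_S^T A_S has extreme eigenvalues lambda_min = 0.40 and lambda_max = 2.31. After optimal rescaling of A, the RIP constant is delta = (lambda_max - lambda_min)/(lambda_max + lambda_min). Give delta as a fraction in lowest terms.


lambda_max - lambda_min = 2.31 - 0.40 = 1.91.
lambda_max + lambda_min = 2.31 + 0.40 = 2.71.
delta = 1.91/2.71 = 191/271.

191/271


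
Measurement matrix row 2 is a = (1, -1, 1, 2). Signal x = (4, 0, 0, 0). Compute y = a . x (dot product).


Non-zero terms: ['1*4']
Products: [4]
y = sum = 4.

4


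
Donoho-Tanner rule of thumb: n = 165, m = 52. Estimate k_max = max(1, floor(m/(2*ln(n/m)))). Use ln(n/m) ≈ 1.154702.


n/m = 165/52.
ln(n/m) ≈ 1.154702.
2*ln(n/m) ≈ 2.309404.
m/(2*ln(n/m)) ≈ 52/2.309404 ≈ 22.5166.
floor = 22.
k_max = max(1, 22) = 22.

22


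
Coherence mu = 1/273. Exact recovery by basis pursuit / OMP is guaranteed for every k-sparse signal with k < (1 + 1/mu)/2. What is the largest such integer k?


1/mu = 273.
1 + 1/mu = 274.
(1 + 1/mu)/2 = 137 is an integer and the inequality is strict, so k_max = 137 - 1 = 136.

136


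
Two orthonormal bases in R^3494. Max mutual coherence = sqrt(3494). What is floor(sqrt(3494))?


59^2 = 3481 <= 3494 < 3600 = 60^2, so 59 <= sqrt(3494) < 60.
floor(sqrt(3494)) = 59.

59


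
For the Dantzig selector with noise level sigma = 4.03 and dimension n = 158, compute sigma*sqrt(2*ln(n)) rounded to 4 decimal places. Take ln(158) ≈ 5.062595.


ln(158) ≈ 5.062595.
2*ln(n) ≈ 10.12519.
sqrt(2*ln(n)) ≈ sqrt(10.12519) ≈ 3.18201.
threshold ≈ 4.03*3.18201 = 12.8235003 ≈ 12.8235.

12.8235


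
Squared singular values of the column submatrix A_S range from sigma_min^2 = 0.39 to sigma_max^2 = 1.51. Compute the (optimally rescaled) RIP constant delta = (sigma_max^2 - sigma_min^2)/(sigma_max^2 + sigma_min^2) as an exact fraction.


lambda_max - lambda_min = 1.51 - 0.39 = 1.12.
lambda_max + lambda_min = 1.51 + 0.39 = 1.90.
delta = 1.12/1.90 = 112/190 = 56/95.

56/95


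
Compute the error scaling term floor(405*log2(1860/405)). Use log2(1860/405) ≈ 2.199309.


log2(n/k) = log2(1860/405) ≈ 2.199309.
k*log2(n/k) ≈ 405*2.199309 = 890.720145.
floor(890.720145) = 890.

890


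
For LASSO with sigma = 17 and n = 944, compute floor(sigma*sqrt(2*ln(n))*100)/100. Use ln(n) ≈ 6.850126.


ln(944) ≈ 6.850126.
2*ln(n) ≈ 13.700252.
sqrt(2*ln(n)) ≈ sqrt(13.700252) ≈ 3.701385.
lambda ≈ 17*3.701385 = 62.923545.
floor(lambda*100)/100 = 62.92.

62.92


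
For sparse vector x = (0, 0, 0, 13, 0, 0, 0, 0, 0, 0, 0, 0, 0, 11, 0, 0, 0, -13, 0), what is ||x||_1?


Non-zero entries: [(3, 13), (13, 11), (17, -13)]
Absolute values: [13, 11, 13]
||x||_1 = sum = 37.

37


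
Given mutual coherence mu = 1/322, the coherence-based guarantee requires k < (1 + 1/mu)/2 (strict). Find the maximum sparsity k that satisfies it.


1/mu = 322.
1 + 1/mu = 323.
(1 + 1/mu)/2 = 161.5 is not an integer, so k_max = floor(161.5) = 161.

161


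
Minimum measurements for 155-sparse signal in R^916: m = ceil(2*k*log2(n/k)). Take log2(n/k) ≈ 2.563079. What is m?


log2(n/k) = log2(916/155) ≈ 2.563079.
2*k*log2(n/k) ≈ 2*155*2.563079 = 794.55449.
m = ceil(794.55449) = 795.

795


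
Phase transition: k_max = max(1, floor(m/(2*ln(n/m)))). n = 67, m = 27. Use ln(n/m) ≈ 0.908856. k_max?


n/m = 67/27.
ln(n/m) ≈ 0.908856.
2*ln(n/m) ≈ 1.817712.
m/(2*ln(n/m)) ≈ 27/1.817712 ≈ 14.8538.
floor = 14.
k_max = max(1, 14) = 14.

14


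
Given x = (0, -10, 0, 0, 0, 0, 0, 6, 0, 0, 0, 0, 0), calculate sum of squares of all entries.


Non-zero entries: [(1, -10), (7, 6)]
Squares: [100, 36]
||x||_2^2 = sum = 136.

136


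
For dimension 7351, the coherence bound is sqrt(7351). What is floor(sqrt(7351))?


85^2 = 7225 <= 7351 < 7396 = 86^2, so 85 <= sqrt(7351) < 86.
floor(sqrt(7351)) = 85.

85


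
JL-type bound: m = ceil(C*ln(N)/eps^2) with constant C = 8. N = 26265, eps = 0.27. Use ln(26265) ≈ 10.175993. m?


ln(26265) ≈ 10.175993.
eps^2 = 0.27^2 = 0.0729.
C*ln(N)/eps^2 ≈ 8*10.175993/0.0729 ≈ 1116.7071.
m = ceil(1116.7071) = 1117.

1117


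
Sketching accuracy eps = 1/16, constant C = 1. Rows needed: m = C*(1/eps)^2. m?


1/eps = 16.
(1/eps)^2 = 256.
m = 1*256 = 256.

256


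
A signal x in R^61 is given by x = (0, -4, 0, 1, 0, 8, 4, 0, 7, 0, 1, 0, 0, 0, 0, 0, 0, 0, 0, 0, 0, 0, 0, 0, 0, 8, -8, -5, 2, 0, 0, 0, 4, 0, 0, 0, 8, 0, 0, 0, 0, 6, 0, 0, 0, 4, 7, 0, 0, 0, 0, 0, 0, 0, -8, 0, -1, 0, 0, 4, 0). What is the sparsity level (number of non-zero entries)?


Non-zero positions: [1, 3, 5, 6, 8, 10, 25, 26, 27, 28, 32, 36, 41, 45, 46, 54, 56, 59].
Sparsity = 18.

18


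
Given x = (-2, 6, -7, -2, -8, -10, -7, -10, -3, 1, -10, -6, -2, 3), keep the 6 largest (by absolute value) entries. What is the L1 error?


Sorted |x_i| descending: [10, 10, 10, 8, 7, 7, 6, 6, 3, 3, 2, 2, 2, 1]
Keep top 6: [10, 10, 10, 8, 7, 7]
Tail entries: [6, 6, 3, 3, 2, 2, 2, 1]
L1 error = sum of tail = 25.

25


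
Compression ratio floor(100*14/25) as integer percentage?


100*m/n = 100*14/25 ≈ 56.0.
floor = 56.

56


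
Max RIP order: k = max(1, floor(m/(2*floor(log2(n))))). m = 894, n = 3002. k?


floor(log2(3002)) = 11.
2*11 = 22.
m/(2*floor(log2(n))) = 894/22 ≈ 40.6364.
floor = 40.
k = max(1, 40) = 40.

40


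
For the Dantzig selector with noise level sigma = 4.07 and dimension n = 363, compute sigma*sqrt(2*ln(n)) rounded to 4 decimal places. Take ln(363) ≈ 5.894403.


ln(363) ≈ 5.894403.
2*ln(n) ≈ 11.788806.
sqrt(2*ln(n)) ≈ sqrt(11.788806) ≈ 3.433483.
threshold ≈ 4.07*3.433483 = 13.97427581 ≈ 13.9743.

13.9743


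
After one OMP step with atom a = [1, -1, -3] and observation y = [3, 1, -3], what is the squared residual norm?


a^T a = 11.
a^T y = 11.
coeff = 11/11 = 1.
||r||^2 = 8.

8


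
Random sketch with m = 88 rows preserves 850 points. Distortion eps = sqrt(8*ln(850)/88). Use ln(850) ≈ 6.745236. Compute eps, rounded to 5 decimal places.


ln(850) ≈ 6.745236.
8*ln(N)/m ≈ 8*6.745236/88 ≈ 0.61320327.
eps = sqrt(0.61320327) ≈ 0.783073 ≈ 0.78307.

0.78307


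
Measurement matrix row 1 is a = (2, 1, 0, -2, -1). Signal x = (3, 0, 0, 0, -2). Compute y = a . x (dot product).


Non-zero terms: ['2*3', '-1*-2']
Products: [6, 2]
y = sum = 8.

8


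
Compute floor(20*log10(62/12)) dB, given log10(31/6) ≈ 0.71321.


||x||/||e|| = 62/12 = 31/6.
log10(31/6) ≈ 0.71321.
20*log10(||x||/||e||) ≈ 20*0.71321 = 14.2642.
floor(14.2642) = 14.

14


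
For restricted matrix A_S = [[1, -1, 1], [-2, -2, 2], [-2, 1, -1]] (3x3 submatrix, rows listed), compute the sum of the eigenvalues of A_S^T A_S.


Sum of eigenvalues of A_S^T A_S = trace(A_S^T A_S) = sum of squared column norms of A_S.
A_S^T A_S diagonal: [9, 6, 6].
trace = 9 + 6 + 6 = 21.

21


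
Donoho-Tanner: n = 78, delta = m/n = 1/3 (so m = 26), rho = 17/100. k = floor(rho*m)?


m = 1/3*78 = 26.
rho = 17/100.
rho*m = 17/100*26 = 4.42.
k = floor(4.42) = 4.

4


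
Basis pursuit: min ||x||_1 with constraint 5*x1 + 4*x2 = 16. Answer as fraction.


Axis intercepts:
  x1 = 16/5, x2 = 0: L1 = 16/5
  x1 = 0, x2 = 4: L1 = 4
x* = (16/5, 0)
||x*||_1 = 16/5.

16/5


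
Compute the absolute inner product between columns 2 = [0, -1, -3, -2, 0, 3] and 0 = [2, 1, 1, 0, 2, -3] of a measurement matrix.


Inner product: 0*2 + -1*1 + -3*1 + -2*0 + 0*2 + 3*-3
Products: [0, -1, -3, 0, 0, -9]
Sum = -13.
|dot| = 13.

13


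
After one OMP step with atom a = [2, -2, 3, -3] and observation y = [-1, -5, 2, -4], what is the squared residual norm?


a^T a = 26.
a^T y = 26.
coeff = 26/26 = 1.
||r||^2 = 20.

20


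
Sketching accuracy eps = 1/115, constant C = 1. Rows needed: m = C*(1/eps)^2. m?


1/eps = 115.
(1/eps)^2 = 13225.
m = 1*13225 = 13225.

13225


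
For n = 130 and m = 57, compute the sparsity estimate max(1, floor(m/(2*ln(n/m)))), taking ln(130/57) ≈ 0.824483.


n/m = 130/57.
ln(n/m) ≈ 0.824483.
2*ln(n/m) ≈ 1.648966.
m/(2*ln(n/m)) ≈ 57/1.648966 ≈ 34.5671.
floor = 34.
k_max = max(1, 34) = 34.

34


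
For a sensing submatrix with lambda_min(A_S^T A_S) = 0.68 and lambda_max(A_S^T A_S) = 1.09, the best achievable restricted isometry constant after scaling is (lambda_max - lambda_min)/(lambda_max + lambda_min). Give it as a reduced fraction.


lambda_max - lambda_min = 1.09 - 0.68 = 0.41.
lambda_max + lambda_min = 1.09 + 0.68 = 1.77.
delta = 0.41/1.77 = 41/177.

41/177


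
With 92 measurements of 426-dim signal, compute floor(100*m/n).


100*m/n = 100*92/426 ≈ 21.5962.
floor = 21.

21


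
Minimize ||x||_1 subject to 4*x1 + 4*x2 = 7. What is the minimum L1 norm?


Axis intercepts:
  x1 = 7/4, x2 = 0: L1 = 7/4
  x1 = 0, x2 = 7/4: L1 = 7/4
x* = (7/4, 0)
||x*||_1 = 7/4.

7/4


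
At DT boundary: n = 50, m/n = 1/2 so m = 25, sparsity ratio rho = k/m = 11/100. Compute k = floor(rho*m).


m = 1/2*50 = 25.
rho = 11/100.
rho*m = 11/100*25 = 2.75.
k = floor(2.75) = 2.

2


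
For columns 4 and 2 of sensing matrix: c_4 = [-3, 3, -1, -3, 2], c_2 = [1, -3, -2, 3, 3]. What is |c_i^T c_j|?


Inner product: -3*1 + 3*-3 + -1*-2 + -3*3 + 2*3
Products: [-3, -9, 2, -9, 6]
Sum = -13.
|dot| = 13.

13


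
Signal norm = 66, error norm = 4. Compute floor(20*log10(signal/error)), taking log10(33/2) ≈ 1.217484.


||x||/||e|| = 66/4 = 33/2.
log10(33/2) ≈ 1.217484.
20*log10(||x||/||e||) ≈ 20*1.217484 = 24.34968.
floor(24.34968) = 24.

24


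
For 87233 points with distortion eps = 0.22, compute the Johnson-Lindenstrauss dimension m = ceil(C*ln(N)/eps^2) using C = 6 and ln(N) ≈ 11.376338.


ln(87233) ≈ 11.376338.
eps^2 = 0.22^2 = 0.0484.
C*ln(N)/eps^2 ≈ 6*11.376338/0.0484 ≈ 1410.2898.
m = ceil(1410.2898) = 1411.

1411


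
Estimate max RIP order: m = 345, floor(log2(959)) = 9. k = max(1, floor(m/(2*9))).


floor(log2(959)) = 9.
2*9 = 18.
m/(2*floor(log2(n))) = 345/18 ≈ 19.1667.
floor = 19.
k = max(1, 19) = 19.

19


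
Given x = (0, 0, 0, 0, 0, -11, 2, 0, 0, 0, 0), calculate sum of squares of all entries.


Non-zero entries: [(5, -11), (6, 2)]
Squares: [121, 4]
||x||_2^2 = sum = 125.

125


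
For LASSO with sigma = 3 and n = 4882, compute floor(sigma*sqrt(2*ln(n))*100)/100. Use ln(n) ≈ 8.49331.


ln(4882) ≈ 8.49331.
2*ln(n) ≈ 16.98662.
sqrt(2*ln(n)) ≈ sqrt(16.98662) ≈ 4.121483.
lambda ≈ 3*4.121483 = 12.364449.
floor(lambda*100)/100 = 12.36.

12.36


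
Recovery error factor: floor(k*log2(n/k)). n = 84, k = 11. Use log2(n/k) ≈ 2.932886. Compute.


log2(n/k) = log2(84/11) ≈ 2.932886.
k*log2(n/k) ≈ 11*2.932886 = 32.261746.
floor(32.261746) = 32.

32


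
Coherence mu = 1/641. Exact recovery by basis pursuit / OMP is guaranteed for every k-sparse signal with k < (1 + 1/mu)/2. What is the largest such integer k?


1/mu = 641.
1 + 1/mu = 642.
(1 + 1/mu)/2 = 321 is an integer and the inequality is strict, so k_max = 321 - 1 = 320.

320


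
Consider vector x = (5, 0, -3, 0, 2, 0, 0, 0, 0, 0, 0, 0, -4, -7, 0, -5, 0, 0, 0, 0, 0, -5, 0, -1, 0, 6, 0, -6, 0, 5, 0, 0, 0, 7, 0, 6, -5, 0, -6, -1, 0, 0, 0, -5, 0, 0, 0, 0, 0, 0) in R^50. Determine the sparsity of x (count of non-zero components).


Non-zero positions: [0, 2, 4, 12, 13, 15, 21, 23, 25, 27, 29, 33, 35, 36, 38, 39, 43].
Sparsity = 17.

17


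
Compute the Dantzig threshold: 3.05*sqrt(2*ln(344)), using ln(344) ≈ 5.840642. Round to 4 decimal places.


ln(344) ≈ 5.840642.
2*ln(n) ≈ 11.681284.
sqrt(2*ln(n)) ≈ sqrt(11.681284) ≈ 3.417789.
threshold ≈ 3.05*3.417789 = 10.42425645 ≈ 10.4243.

10.4243


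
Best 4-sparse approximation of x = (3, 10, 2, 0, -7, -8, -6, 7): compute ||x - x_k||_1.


Sorted |x_i| descending: [10, 8, 7, 7, 6, 3, 2, 0]
Keep top 4: [10, 8, 7, 7]
Tail entries: [6, 3, 2, 0]
L1 error = sum of tail = 11.

11


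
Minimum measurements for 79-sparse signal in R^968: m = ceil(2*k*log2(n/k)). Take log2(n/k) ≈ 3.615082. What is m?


log2(n/k) = log2(968/79) ≈ 3.615082.
2*k*log2(n/k) ≈ 2*79*3.615082 = 571.182956.
m = ceil(571.182956) = 572.

572


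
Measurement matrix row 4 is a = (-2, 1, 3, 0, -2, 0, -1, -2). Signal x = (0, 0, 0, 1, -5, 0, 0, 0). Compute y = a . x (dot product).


Non-zero terms: ['0*1', '-2*-5']
Products: [0, 10]
y = sum = 10.

10


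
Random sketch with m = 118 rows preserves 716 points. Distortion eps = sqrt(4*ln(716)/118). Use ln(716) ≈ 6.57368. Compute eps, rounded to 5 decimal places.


ln(716) ≈ 6.57368.
4*ln(N)/m ≈ 4*6.57368/118 ≈ 0.22283661.
eps = sqrt(0.22283661) ≈ 0.4720557 ≈ 0.47206.

0.47206


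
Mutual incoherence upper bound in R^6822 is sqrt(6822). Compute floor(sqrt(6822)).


82^2 = 6724 <= 6822 < 6889 = 83^2, so 82 <= sqrt(6822) < 83.
floor(sqrt(6822)) = 82.

82


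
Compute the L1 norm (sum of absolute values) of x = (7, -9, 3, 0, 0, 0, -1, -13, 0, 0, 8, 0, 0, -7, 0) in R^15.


Non-zero entries: [(0, 7), (1, -9), (2, 3), (6, -1), (7, -13), (10, 8), (13, -7)]
Absolute values: [7, 9, 3, 1, 13, 8, 7]
||x||_1 = sum = 48.

48


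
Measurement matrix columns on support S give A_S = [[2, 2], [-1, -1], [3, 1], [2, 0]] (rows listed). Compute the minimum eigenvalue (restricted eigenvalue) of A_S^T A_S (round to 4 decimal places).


A_S^T A_S = [[18, 8], [8, 6]].
trace = 24.
det = 44.
disc = trace^2 - 4*det = 576 - 4*44 = 400.
sqrt(400) = 20.
lam_min = (24 - 20)/2 = 2 = 2.0000.

2.0000


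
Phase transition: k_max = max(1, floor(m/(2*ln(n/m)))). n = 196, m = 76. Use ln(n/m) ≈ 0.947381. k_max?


n/m = 196/76 = 49/19.
ln(n/m) ≈ 0.947381.
2*ln(n/m) ≈ 1.894762.
m/(2*ln(n/m)) ≈ 76/1.894762 ≈ 40.1106.
floor = 40.
k_max = max(1, 40) = 40.

40


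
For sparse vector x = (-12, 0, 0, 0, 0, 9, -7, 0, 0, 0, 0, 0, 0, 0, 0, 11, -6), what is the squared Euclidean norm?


Non-zero entries: [(0, -12), (5, 9), (6, -7), (15, 11), (16, -6)]
Squares: [144, 81, 49, 121, 36]
||x||_2^2 = sum = 431.

431


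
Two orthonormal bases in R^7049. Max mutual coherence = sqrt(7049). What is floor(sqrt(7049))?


83^2 = 6889 <= 7049 < 7056 = 84^2, so 83 <= sqrt(7049) < 84.
floor(sqrt(7049)) = 83.

83


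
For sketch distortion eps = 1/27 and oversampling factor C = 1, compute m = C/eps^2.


1/eps = 27.
(1/eps)^2 = 729.
m = 1*729 = 729.

729


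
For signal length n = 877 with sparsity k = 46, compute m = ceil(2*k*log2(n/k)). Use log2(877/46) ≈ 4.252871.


log2(n/k) = log2(877/46) ≈ 4.252871.
2*k*log2(n/k) ≈ 2*46*4.252871 = 391.264132.
m = ceil(391.264132) = 392.

392


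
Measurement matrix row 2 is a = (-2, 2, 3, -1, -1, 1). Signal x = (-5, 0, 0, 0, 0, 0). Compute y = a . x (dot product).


Non-zero terms: ['-2*-5']
Products: [10]
y = sum = 10.

10


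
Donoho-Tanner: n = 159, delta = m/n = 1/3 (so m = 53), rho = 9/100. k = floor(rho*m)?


m = 1/3*159 = 53.
rho = 9/100.
rho*m = 9/100*53 = 4.77.
k = floor(4.77) = 4.

4


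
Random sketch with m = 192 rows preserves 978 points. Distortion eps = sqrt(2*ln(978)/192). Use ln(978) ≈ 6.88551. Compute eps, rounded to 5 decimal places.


ln(978) ≈ 6.88551.
2*ln(N)/m ≈ 2*6.88551/192 ≈ 0.07172406.
eps = sqrt(0.07172406) ≈ 0.2678135 ≈ 0.26781.

0.26781


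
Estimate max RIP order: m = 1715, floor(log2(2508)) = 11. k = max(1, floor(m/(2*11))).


floor(log2(2508)) = 11.
2*11 = 22.
m/(2*floor(log2(n))) = 1715/22 ≈ 77.9545.
floor = 77.
k = max(1, 77) = 77.

77


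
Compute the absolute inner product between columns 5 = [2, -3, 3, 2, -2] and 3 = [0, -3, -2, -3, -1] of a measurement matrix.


Inner product: 2*0 + -3*-3 + 3*-2 + 2*-3 + -2*-1
Products: [0, 9, -6, -6, 2]
Sum = -1.
|dot| = 1.

1


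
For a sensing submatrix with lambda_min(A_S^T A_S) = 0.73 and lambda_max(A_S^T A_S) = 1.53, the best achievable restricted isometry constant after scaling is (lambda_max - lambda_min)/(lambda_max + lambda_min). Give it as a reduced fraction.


lambda_max - lambda_min = 1.53 - 0.73 = 0.80.
lambda_max + lambda_min = 1.53 + 0.73 = 2.26.
delta = 0.80/2.26 = 80/226 = 40/113.

40/113


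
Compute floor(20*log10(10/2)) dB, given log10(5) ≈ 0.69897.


||x||/||e|| = 10/2 = 5.
log10(5) ≈ 0.69897.
20*log10(||x||/||e||) ≈ 20*0.69897 = 13.9794.
floor(13.9794) = 13.

13


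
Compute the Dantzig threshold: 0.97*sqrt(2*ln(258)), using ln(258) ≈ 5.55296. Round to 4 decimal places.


ln(258) ≈ 5.55296.
2*ln(n) ≈ 11.10592.
sqrt(2*ln(n)) ≈ sqrt(11.10592) ≈ 3.332555.
threshold ≈ 0.97*3.332555 = 3.23257835 ≈ 3.2326.

3.2326


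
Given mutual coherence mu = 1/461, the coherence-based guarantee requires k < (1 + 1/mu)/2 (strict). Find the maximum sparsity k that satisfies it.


1/mu = 461.
1 + 1/mu = 462.
(1 + 1/mu)/2 = 231 is an integer and the inequality is strict, so k_max = 231 - 1 = 230.

230


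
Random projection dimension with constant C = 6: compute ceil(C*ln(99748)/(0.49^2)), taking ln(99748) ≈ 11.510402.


ln(99748) ≈ 11.510402.
eps^2 = 0.49^2 = 0.2401.
C*ln(N)/eps^2 ≈ 6*11.510402/0.2401 ≈ 287.6402.
m = ceil(287.6402) = 288.

288


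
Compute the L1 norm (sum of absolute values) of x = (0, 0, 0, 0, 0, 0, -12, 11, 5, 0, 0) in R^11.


Non-zero entries: [(6, -12), (7, 11), (8, 5)]
Absolute values: [12, 11, 5]
||x||_1 = sum = 28.

28


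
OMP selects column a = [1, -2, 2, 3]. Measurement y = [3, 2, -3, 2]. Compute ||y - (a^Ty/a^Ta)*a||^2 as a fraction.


a^T a = 18.
a^T y = -1.
coeff = -1/18 = -1/18.
||r||^2 = 467/18.

467/18


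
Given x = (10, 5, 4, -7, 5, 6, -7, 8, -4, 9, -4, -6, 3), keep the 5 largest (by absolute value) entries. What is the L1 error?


Sorted |x_i| descending: [10, 9, 8, 7, 7, 6, 6, 5, 5, 4, 4, 4, 3]
Keep top 5: [10, 9, 8, 7, 7]
Tail entries: [6, 6, 5, 5, 4, 4, 4, 3]
L1 error = sum of tail = 37.

37


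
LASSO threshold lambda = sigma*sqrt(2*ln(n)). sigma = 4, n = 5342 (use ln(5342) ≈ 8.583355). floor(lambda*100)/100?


ln(5342) ≈ 8.583355.
2*ln(n) ≈ 17.16671.
sqrt(2*ln(n)) ≈ sqrt(17.16671) ≈ 4.143273.
lambda ≈ 4*4.143273 = 16.573092.
floor(lambda*100)/100 = 16.57.

16.57


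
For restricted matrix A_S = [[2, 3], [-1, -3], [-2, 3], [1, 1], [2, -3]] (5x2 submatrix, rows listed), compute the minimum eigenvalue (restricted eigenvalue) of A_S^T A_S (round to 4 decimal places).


A_S^T A_S = [[14, -2], [-2, 37]].
trace = 51.
det = 514.
disc = trace^2 - 4*det = 2601 - 4*514 = 545.
sqrt(545) ≈ 23.345235.
lam_min = (51 - sqrt(545))/2 ≈ (51 - 23.345235)/2 = 13.8273825 ≈ 13.8274.

13.8274
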